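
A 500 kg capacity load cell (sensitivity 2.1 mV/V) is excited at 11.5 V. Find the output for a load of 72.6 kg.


Vout = rated_output * Vex * (load / capacity).
Vout = 2.1 * 11.5 * (72.6 / 500)
Vout = 2.1 * 11.5 * 0.1452
Vout = 3.507 mV

3.507 mV


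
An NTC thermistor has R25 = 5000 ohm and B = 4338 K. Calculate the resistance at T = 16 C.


NTC thermistor equation: Rt = R25 * exp(B * (1/T - 1/T25)).
T in Kelvin: 289.15 K, T25 = 298.15 K
1/T - 1/T25 = 1/289.15 - 1/298.15 = 0.0001044
B * (1/T - 1/T25) = 4338 * 0.0001044 = 0.4529
Rt = 5000 * exp(0.4529) = 7864.1 ohm

7864.1 ohm


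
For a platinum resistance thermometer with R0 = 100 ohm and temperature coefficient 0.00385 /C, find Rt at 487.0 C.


The RTD equation: Rt = R0 * (1 + alpha * T).
Rt = 100 * (1 + 0.00385 * 487.0)
Rt = 100 * (1 + 1.87495)
Rt = 100 * 2.87495
Rt = 287.495 ohm

287.495 ohm


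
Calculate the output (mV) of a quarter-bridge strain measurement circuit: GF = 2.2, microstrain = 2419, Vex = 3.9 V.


Quarter bridge output: Vout = (GF * epsilon * Vex) / 4.
Vout = (2.2 * 2419e-6 * 3.9) / 4
Vout = 0.02075502 / 4 V
Vout = 0.00518875 V = 5.1888 mV

5.1888 mV


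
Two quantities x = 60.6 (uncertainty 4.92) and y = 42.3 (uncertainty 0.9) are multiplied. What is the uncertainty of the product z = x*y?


For a product z = x*y, the relative uncertainty is:
uz/z = sqrt((ux/x)^2 + (uy/y)^2)
Relative uncertainties: ux/x = 4.92/60.6 = 0.081188
uy/y = 0.9/42.3 = 0.021277
z = 60.6 * 42.3 = 2563.4
uz = 2563.4 * sqrt(0.081188^2 + 0.021277^2) = 215.144

215.144


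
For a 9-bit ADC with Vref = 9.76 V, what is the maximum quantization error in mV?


The maximum quantization error is +/- LSB/2.
LSB = Vref / 2^n = 9.76 / 512 = 0.0190625 V
Max error = LSB / 2 = 0.0190625 / 2 = 0.00953125 V
Max error = 9.5312 mV

9.5312 mV


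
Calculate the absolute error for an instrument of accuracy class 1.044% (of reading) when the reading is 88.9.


Absolute error = (accuracy% / 100) * reading.
Error = (1.044 / 100) * 88.9
Error = 0.01044 * 88.9
Error = 0.9281

0.9281


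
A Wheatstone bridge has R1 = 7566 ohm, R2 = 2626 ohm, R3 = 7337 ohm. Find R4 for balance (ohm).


At balance: R1*R4 = R2*R3, so R4 = R2*R3/R1.
R4 = 2626 * 7337 / 7566
R4 = 19266962 / 7566
R4 = 2546.52 ohm

2546.52 ohm


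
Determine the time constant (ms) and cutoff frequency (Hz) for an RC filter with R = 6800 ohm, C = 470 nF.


Time constant: tau = R * C.
tau = 6800 * 4.70e-07 = 0.003196 s
tau = 3.196 ms
Cutoff frequency: fc = 1 / (2*pi*R*C).
fc = 1 / (2*pi*0.003196) = 49.8 Hz

tau = 3.196 ms, fc = 49.8 Hz


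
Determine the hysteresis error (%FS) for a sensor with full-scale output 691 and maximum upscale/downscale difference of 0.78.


Hysteresis = (max difference / full scale) * 100%.
H = (0.78 / 691) * 100
H = 0.113 %FS

0.113 %FS


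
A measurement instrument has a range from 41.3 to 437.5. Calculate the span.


Span = upper range - lower range.
Span = 437.5 - (41.3)
Span = 396.2

396.2


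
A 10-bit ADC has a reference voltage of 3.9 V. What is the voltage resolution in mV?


The resolution (LSB) of an ADC is Vref / 2^n.
LSB = 3.9 / 2^10
LSB = 3.9 / 1024
LSB = 0.00380859 V = 3.80859375 mV

3.80859375 mV


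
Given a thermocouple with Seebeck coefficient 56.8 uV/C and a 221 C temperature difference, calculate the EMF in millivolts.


The thermocouple output V = sensitivity * dT.
V = 56.8 uV/C * 221 C
V = 12552.8 uV
V = 12.553 mV

12.553 mV


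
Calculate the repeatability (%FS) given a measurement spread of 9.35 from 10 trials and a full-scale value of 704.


Repeatability = (spread / full scale) * 100%.
R = (9.35 / 704) * 100
R = 1.328 %FS

1.328 %FS


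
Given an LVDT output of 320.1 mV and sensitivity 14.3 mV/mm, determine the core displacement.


Displacement = Vout / sensitivity.
d = 320.1 / 14.3
d = 22.385 mm

22.385 mm


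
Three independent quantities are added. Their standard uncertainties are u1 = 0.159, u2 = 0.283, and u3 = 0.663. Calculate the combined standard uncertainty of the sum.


For a sum of independent quantities, uc = sqrt(u1^2 + u2^2 + u3^2).
uc = sqrt(0.159^2 + 0.283^2 + 0.663^2)
uc = sqrt(0.025281 + 0.080089 + 0.439569)
uc = 0.7382

0.7382


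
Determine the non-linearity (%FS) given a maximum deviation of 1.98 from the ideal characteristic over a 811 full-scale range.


Linearity error = (max deviation / full scale) * 100%.
Linearity = (1.98 / 811) * 100
Linearity = 0.244 %FS

0.244 %FS


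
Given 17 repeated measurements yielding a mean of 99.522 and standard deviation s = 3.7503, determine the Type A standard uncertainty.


The standard uncertainty for Type A evaluation is u = s / sqrt(n).
u = 3.7503 / sqrt(17)
u = 3.7503 / 4.1231
u = 0.9096

0.9096


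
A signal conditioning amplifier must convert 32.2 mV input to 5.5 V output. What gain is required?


Gain = Vout / Vin (converting to same units).
G = 5.5 V / 32.2 mV
G = 5500.0 mV / 32.2 mV
G = 170.81

170.81


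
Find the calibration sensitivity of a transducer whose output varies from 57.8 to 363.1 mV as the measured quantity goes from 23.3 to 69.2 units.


Sensitivity = (y2 - y1) / (x2 - x1).
S = (363.1 - 57.8) / (69.2 - 23.3)
S = 305.3 / 45.9
S = 6.6514 mV/unit

6.6514 mV/unit


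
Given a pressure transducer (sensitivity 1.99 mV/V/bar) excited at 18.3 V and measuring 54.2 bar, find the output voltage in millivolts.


Output = sensitivity * Vex * P.
Vout = 1.99 * 18.3 * 54.2
Vout = 36.417 * 54.2
Vout = 1973.8 mV

1973.8 mV


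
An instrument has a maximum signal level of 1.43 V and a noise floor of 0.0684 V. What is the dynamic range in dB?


Dynamic range = 20 * log10(Vmax / Vnoise).
DR = 20 * log10(1.43 / 0.0684)
DR = 20 * log10(20.91)
DR = 26.41 dB

26.41 dB


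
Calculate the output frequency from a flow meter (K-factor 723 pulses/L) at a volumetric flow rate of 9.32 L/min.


Frequency = K * Q / 60 (converting L/min to L/s).
f = 723 * 9.32 / 60
f = 6738.36 / 60
f = 112.31 Hz

112.31 Hz


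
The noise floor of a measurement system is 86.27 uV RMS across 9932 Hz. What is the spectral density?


Noise spectral density = Vrms / sqrt(BW).
NSD = 86.27 / sqrt(9932)
NSD = 86.27 / 99.6594
NSD = 0.8656 uV/sqrt(Hz)

0.8656 uV/sqrt(Hz)


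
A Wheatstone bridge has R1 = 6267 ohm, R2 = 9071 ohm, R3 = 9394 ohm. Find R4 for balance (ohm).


At balance: R1*R4 = R2*R3, so R4 = R2*R3/R1.
R4 = 9071 * 9394 / 6267
R4 = 85212974 / 6267
R4 = 13597.09 ohm

13597.09 ohm


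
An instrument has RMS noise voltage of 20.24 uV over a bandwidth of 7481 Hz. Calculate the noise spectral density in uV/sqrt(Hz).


Noise spectral density = Vrms / sqrt(BW).
NSD = 20.24 / sqrt(7481)
NSD = 20.24 / 86.4928
NSD = 0.234 uV/sqrt(Hz)

0.234 uV/sqrt(Hz)


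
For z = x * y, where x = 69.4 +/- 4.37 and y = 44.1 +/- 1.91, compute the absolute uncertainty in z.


For a product z = x*y, the relative uncertainty is:
uz/z = sqrt((ux/x)^2 + (uy/y)^2)
Relative uncertainties: ux/x = 4.37/69.4 = 0.062968
uy/y = 1.91/44.1 = 0.043311
z = 69.4 * 44.1 = 3060.5
uz = 3060.5 * sqrt(0.062968^2 + 0.043311^2) = 233.903

233.903


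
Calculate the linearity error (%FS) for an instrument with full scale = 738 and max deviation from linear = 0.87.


Linearity error = (max deviation / full scale) * 100%.
Linearity = (0.87 / 738) * 100
Linearity = 0.118 %FS

0.118 %FS


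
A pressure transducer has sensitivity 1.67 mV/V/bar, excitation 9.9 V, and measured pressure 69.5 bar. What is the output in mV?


Output = sensitivity * Vex * P.
Vout = 1.67 * 9.9 * 69.5
Vout = 16.533 * 69.5
Vout = 1149.04 mV

1149.04 mV


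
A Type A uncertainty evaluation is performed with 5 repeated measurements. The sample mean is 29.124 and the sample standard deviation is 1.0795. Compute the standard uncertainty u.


The standard uncertainty for Type A evaluation is u = s / sqrt(n).
u = 1.0795 / sqrt(5)
u = 1.0795 / 2.2361
u = 0.4828

0.4828


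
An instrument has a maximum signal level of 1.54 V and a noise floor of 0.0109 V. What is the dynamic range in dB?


Dynamic range = 20 * log10(Vmax / Vnoise).
DR = 20 * log10(1.54 / 0.0109)
DR = 20 * log10(141.28)
DR = 43.0 dB

43.0 dB


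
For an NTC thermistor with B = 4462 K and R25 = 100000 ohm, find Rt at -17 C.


NTC thermistor equation: Rt = R25 * exp(B * (1/T - 1/T25)).
T in Kelvin: 256.15 K, T25 = 298.15 K
1/T - 1/T25 = 1/256.15 - 1/298.15 = 0.00054995
B * (1/T - 1/T25) = 4462 * 0.00054995 = 2.4539
Rt = 100000 * exp(2.4539) = 1163315.8 ohm

1163315.8 ohm


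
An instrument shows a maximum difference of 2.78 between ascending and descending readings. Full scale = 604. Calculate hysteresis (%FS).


Hysteresis = (max difference / full scale) * 100%.
H = (2.78 / 604) * 100
H = 0.46 %FS

0.46 %FS


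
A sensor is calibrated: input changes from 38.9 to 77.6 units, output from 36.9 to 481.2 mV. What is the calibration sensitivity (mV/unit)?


Sensitivity = (y2 - y1) / (x2 - x1).
S = (481.2 - 36.9) / (77.6 - 38.9)
S = 444.3 / 38.7
S = 11.4806 mV/unit

11.4806 mV/unit


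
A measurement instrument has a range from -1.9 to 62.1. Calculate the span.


Span = upper range - lower range.
Span = 62.1 - (-1.9)
Span = 64.0

64.0


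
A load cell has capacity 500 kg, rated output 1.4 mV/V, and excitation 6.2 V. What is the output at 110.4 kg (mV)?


Vout = rated_output * Vex * (load / capacity).
Vout = 1.4 * 6.2 * (110.4 / 500)
Vout = 1.4 * 6.2 * 0.2208
Vout = 1.917 mV

1.917 mV


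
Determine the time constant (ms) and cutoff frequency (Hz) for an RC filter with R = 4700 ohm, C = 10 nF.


Time constant: tau = R * C.
tau = 4700 * 1.00e-08 = 4.7e-05 s
tau = 0.047 ms
Cutoff frequency: fc = 1 / (2*pi*R*C).
fc = 1 / (2*pi*4.7e-05) = 3386.28 Hz

tau = 0.047 ms, fc = 3386.28 Hz


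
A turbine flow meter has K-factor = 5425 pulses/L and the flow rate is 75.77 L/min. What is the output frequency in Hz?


Frequency = K * Q / 60 (converting L/min to L/s).
f = 5425 * 75.77 / 60
f = 411052.25 / 60
f = 6850.87 Hz

6850.87 Hz


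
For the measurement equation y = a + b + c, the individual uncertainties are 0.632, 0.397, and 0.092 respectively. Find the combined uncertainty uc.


For a sum of independent quantities, uc = sqrt(u1^2 + u2^2 + u3^2).
uc = sqrt(0.632^2 + 0.397^2 + 0.092^2)
uc = sqrt(0.399424 + 0.157609 + 0.008464)
uc = 0.752

0.752


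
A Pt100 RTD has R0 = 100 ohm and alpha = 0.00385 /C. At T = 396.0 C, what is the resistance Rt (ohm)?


The RTD equation: Rt = R0 * (1 + alpha * T).
Rt = 100 * (1 + 0.00385 * 396.0)
Rt = 100 * (1 + 1.5246)
Rt = 100 * 2.5246
Rt = 252.46 ohm

252.46 ohm


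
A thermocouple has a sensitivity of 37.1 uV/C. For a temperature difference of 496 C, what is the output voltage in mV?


The thermocouple output V = sensitivity * dT.
V = 37.1 uV/C * 496 C
V = 18401.6 uV
V = 18.402 mV

18.402 mV


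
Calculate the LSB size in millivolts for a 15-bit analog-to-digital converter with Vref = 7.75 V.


The resolution (LSB) of an ADC is Vref / 2^n.
LSB = 7.75 / 2^15
LSB = 7.75 / 32768
LSB = 0.00023651 V = 0.23651123 mV

0.23651123 mV


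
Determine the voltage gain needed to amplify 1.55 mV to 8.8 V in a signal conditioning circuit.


Gain = Vout / Vin (converting to same units).
G = 8.8 V / 1.55 mV
G = 8800.0 mV / 1.55 mV
G = 5677.42

5677.42


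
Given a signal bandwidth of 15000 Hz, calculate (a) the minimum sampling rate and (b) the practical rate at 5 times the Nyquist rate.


By Nyquist theorem, fs_min = 2 * fmax.
fs_min = 2 * 15000 = 30000 Hz
Practical rate = 5 * fs_min = 5 * 30000 = 150000 Hz

fs_min = 30000 Hz, fs_practical = 150000 Hz


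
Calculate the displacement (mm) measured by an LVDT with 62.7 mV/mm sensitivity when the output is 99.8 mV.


Displacement = Vout / sensitivity.
d = 99.8 / 62.7
d = 1.592 mm

1.592 mm


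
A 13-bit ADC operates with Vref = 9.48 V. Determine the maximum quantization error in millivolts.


The maximum quantization error is +/- LSB/2.
LSB = Vref / 2^n = 9.48 / 8192 = 0.00115723 V
Max error = LSB / 2 = 0.00115723 / 2 = 0.00057861 V
Max error = 0.5786 mV

0.5786 mV


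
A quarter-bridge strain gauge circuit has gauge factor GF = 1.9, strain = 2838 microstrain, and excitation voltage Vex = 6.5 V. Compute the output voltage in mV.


Quarter bridge output: Vout = (GF * epsilon * Vex) / 4.
Vout = (1.9 * 2838e-6 * 6.5) / 4
Vout = 0.0350493 / 4 V
Vout = 0.00876232 V = 8.7623 mV

8.7623 mV


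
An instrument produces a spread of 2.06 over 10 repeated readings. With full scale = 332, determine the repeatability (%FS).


Repeatability = (spread / full scale) * 100%.
R = (2.06 / 332) * 100
R = 0.62 %FS

0.62 %FS


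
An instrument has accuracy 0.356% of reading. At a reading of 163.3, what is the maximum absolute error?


Absolute error = (accuracy% / 100) * reading.
Error = (0.356 / 100) * 163.3
Error = 0.00356 * 163.3
Error = 0.5813

0.5813


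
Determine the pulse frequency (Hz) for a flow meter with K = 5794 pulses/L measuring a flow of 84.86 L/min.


Frequency = K * Q / 60 (converting L/min to L/s).
f = 5794 * 84.86 / 60
f = 491678.84 / 60
f = 8194.65 Hz

8194.65 Hz


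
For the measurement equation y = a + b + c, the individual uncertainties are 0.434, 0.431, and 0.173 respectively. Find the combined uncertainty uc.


For a sum of independent quantities, uc = sqrt(u1^2 + u2^2 + u3^2).
uc = sqrt(0.434^2 + 0.431^2 + 0.173^2)
uc = sqrt(0.188356 + 0.185761 + 0.029929)
uc = 0.6356

0.6356


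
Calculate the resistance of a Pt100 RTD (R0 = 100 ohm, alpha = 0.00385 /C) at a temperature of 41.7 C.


The RTD equation: Rt = R0 * (1 + alpha * T).
Rt = 100 * (1 + 0.00385 * 41.7)
Rt = 100 * (1 + 0.160545)
Rt = 100 * 1.160545
Rt = 116.054 ohm

116.054 ohm


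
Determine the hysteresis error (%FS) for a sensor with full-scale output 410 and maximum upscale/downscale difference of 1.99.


Hysteresis = (max difference / full scale) * 100%.
H = (1.99 / 410) * 100
H = 0.485 %FS

0.485 %FS


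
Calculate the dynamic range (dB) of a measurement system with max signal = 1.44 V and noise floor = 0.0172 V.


Dynamic range = 20 * log10(Vmax / Vnoise).
DR = 20 * log10(1.44 / 0.0172)
DR = 20 * log10(83.72)
DR = 38.46 dB

38.46 dB


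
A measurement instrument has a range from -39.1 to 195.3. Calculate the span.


Span = upper range - lower range.
Span = 195.3 - (-39.1)
Span = 234.4

234.4


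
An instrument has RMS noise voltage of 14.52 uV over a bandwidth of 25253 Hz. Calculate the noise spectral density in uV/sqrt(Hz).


Noise spectral density = Vrms / sqrt(BW).
NSD = 14.52 / sqrt(25253)
NSD = 14.52 / 158.9119
NSD = 0.0914 uV/sqrt(Hz)

0.0914 uV/sqrt(Hz)


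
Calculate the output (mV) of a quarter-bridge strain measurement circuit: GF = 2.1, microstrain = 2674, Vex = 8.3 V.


Quarter bridge output: Vout = (GF * epsilon * Vex) / 4.
Vout = (2.1 * 2674e-6 * 8.3) / 4
Vout = 0.04660782 / 4 V
Vout = 0.01165196 V = 11.652 mV

11.652 mV


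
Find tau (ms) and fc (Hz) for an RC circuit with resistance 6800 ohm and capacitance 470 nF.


Time constant: tau = R * C.
tau = 6800 * 4.70e-07 = 0.003196 s
tau = 3.196 ms
Cutoff frequency: fc = 1 / (2*pi*R*C).
fc = 1 / (2*pi*0.003196) = 49.8 Hz

tau = 3.196 ms, fc = 49.8 Hz


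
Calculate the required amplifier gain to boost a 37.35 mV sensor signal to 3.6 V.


Gain = Vout / Vin (converting to same units).
G = 3.6 V / 37.35 mV
G = 3600.0 mV / 37.35 mV
G = 96.39

96.39


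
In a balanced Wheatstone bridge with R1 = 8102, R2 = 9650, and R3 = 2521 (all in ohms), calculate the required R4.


At balance: R1*R4 = R2*R3, so R4 = R2*R3/R1.
R4 = 9650 * 2521 / 8102
R4 = 24327650 / 8102
R4 = 3002.67 ohm

3002.67 ohm


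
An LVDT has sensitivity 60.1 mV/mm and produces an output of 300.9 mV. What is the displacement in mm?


Displacement = Vout / sensitivity.
d = 300.9 / 60.1
d = 5.007 mm

5.007 mm


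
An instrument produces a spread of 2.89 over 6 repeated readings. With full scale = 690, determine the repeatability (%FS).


Repeatability = (spread / full scale) * 100%.
R = (2.89 / 690) * 100
R = 0.419 %FS

0.419 %FS


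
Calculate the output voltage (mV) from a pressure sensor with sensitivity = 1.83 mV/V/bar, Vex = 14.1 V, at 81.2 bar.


Output = sensitivity * Vex * P.
Vout = 1.83 * 14.1 * 81.2
Vout = 25.803 * 81.2
Vout = 2095.2 mV

2095.2 mV


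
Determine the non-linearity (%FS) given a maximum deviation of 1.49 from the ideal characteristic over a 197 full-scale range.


Linearity error = (max deviation / full scale) * 100%.
Linearity = (1.49 / 197) * 100
Linearity = 0.756 %FS

0.756 %FS


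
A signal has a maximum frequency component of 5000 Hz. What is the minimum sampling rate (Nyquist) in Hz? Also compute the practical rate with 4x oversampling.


By Nyquist theorem, fs_min = 2 * fmax.
fs_min = 2 * 5000 = 10000 Hz
Practical rate = 4 * fs_min = 4 * 10000 = 40000 Hz

fs_min = 10000 Hz, fs_practical = 40000 Hz


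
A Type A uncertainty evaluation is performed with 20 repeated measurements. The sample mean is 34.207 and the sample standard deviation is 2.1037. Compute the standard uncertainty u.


The standard uncertainty for Type A evaluation is u = s / sqrt(n).
u = 2.1037 / sqrt(20)
u = 2.1037 / 4.4721
u = 0.4704

0.4704


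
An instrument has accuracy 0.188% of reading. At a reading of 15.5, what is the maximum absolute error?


Absolute error = (accuracy% / 100) * reading.
Error = (0.188 / 100) * 15.5
Error = 0.00188 * 15.5
Error = 0.0291

0.0291


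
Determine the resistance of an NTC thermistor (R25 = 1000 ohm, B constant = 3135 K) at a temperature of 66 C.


NTC thermistor equation: Rt = R25 * exp(B * (1/T - 1/T25)).
T in Kelvin: 339.15 K, T25 = 298.15 K
1/T - 1/T25 = 1/339.15 - 1/298.15 = -0.00040547
B * (1/T - 1/T25) = 3135 * -0.00040547 = -1.2711
Rt = 1000 * exp(-1.2711) = 280.5 ohm

280.5 ohm


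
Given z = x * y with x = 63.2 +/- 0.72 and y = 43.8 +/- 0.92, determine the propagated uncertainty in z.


For a product z = x*y, the relative uncertainty is:
uz/z = sqrt((ux/x)^2 + (uy/y)^2)
Relative uncertainties: ux/x = 0.72/63.2 = 0.011392
uy/y = 0.92/43.8 = 0.021005
z = 63.2 * 43.8 = 2768.2
uz = 2768.2 * sqrt(0.011392^2 + 0.021005^2) = 66.146

66.146


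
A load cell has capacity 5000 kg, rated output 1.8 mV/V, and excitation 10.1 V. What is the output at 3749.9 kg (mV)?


Vout = rated_output * Vex * (load / capacity).
Vout = 1.8 * 10.1 * (3749.9 / 5000)
Vout = 1.8 * 10.1 * 0.74998
Vout = 13.635 mV

13.635 mV


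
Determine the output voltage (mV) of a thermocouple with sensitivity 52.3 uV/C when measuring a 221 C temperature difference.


The thermocouple output V = sensitivity * dT.
V = 52.3 uV/C * 221 C
V = 11558.3 uV
V = 11.558 mV

11.558 mV


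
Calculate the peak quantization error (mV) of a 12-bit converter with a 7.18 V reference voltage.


The maximum quantization error is +/- LSB/2.
LSB = Vref / 2^n = 7.18 / 4096 = 0.00175293 V
Max error = LSB / 2 = 0.00175293 / 2 = 0.00087646 V
Max error = 0.8765 mV

0.8765 mV


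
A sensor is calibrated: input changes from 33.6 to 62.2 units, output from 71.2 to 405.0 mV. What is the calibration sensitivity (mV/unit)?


Sensitivity = (y2 - y1) / (x2 - x1).
S = (405.0 - 71.2) / (62.2 - 33.6)
S = 333.8 / 28.6
S = 11.6713 mV/unit

11.6713 mV/unit


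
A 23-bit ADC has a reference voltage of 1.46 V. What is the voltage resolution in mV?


The resolution (LSB) of an ADC is Vref / 2^n.
LSB = 1.46 / 2^23
LSB = 1.46 / 8388608
LSB = 1.7e-07 V = 0.00017405 mV

0.00017405 mV


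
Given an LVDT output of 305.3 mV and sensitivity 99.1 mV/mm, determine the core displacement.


Displacement = Vout / sensitivity.
d = 305.3 / 99.1
d = 3.081 mm

3.081 mm


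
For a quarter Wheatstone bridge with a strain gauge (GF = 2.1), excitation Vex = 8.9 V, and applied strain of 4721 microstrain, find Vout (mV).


Quarter bridge output: Vout = (GF * epsilon * Vex) / 4.
Vout = (2.1 * 4721e-6 * 8.9) / 4
Vout = 0.08823549 / 4 V
Vout = 0.02205887 V = 22.0589 mV

22.0589 mV


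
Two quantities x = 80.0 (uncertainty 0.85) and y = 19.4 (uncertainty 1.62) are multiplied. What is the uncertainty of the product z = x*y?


For a product z = x*y, the relative uncertainty is:
uz/z = sqrt((ux/x)^2 + (uy/y)^2)
Relative uncertainties: ux/x = 0.85/80.0 = 0.010625
uy/y = 1.62/19.4 = 0.083505
z = 80.0 * 19.4 = 1552.0
uz = 1552.0 * sqrt(0.010625^2 + 0.083505^2) = 130.645

130.645


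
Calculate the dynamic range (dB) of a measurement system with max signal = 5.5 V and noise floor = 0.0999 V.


Dynamic range = 20 * log10(Vmax / Vnoise).
DR = 20 * log10(5.5 / 0.0999)
DR = 20 * log10(55.06)
DR = 34.82 dB

34.82 dB


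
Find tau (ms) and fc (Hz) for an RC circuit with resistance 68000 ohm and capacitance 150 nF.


Time constant: tau = R * C.
tau = 68000 * 1.50e-07 = 0.0102 s
tau = 10.2 ms
Cutoff frequency: fc = 1 / (2*pi*R*C).
fc = 1 / (2*pi*0.0102) = 15.6 Hz

tau = 10.2 ms, fc = 15.6 Hz


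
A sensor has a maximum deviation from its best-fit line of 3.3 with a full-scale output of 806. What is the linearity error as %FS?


Linearity error = (max deviation / full scale) * 100%.
Linearity = (3.3 / 806) * 100
Linearity = 0.409 %FS

0.409 %FS


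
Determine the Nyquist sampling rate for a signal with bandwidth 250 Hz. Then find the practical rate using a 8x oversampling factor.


By Nyquist theorem, fs_min = 2 * fmax.
fs_min = 2 * 250 = 500 Hz
Practical rate = 8 * fs_min = 8 * 500 = 4000 Hz

fs_min = 500 Hz, fs_practical = 4000 Hz


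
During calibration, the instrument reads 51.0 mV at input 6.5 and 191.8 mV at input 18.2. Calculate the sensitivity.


Sensitivity = (y2 - y1) / (x2 - x1).
S = (191.8 - 51.0) / (18.2 - 6.5)
S = 140.8 / 11.7
S = 12.0342 mV/unit

12.0342 mV/unit


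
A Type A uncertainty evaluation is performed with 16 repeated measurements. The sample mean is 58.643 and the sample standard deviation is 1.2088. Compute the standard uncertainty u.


The standard uncertainty for Type A evaluation is u = s / sqrt(n).
u = 1.2088 / sqrt(16)
u = 1.2088 / 4.0
u = 0.3022

0.3022


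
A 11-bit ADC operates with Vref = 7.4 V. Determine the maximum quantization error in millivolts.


The maximum quantization error is +/- LSB/2.
LSB = Vref / 2^n = 7.4 / 2048 = 0.00361328 V
Max error = LSB / 2 = 0.00361328 / 2 = 0.00180664 V
Max error = 1.8066 mV

1.8066 mV


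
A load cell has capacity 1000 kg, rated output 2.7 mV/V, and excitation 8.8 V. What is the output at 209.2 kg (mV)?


Vout = rated_output * Vex * (load / capacity).
Vout = 2.7 * 8.8 * (209.2 / 1000)
Vout = 2.7 * 8.8 * 0.2092
Vout = 4.971 mV

4.971 mV


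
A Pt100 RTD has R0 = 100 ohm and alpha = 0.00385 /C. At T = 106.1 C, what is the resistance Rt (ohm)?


The RTD equation: Rt = R0 * (1 + alpha * T).
Rt = 100 * (1 + 0.00385 * 106.1)
Rt = 100 * (1 + 0.408485)
Rt = 100 * 1.408485
Rt = 140.849 ohm

140.849 ohm


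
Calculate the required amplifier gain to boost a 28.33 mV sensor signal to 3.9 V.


Gain = Vout / Vin (converting to same units).
G = 3.9 V / 28.33 mV
G = 3900.0 mV / 28.33 mV
G = 137.66

137.66


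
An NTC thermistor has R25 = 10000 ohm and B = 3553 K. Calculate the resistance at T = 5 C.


NTC thermistor equation: Rt = R25 * exp(B * (1/T - 1/T25)).
T in Kelvin: 278.15 K, T25 = 298.15 K
1/T - 1/T25 = 1/278.15 - 1/298.15 = 0.00024117
B * (1/T - 1/T25) = 3553 * 0.00024117 = 0.8569
Rt = 10000 * exp(0.8569) = 23557.6 ohm

23557.6 ohm


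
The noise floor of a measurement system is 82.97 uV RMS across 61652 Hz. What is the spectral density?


Noise spectral density = Vrms / sqrt(BW).
NSD = 82.97 / sqrt(61652)
NSD = 82.97 / 248.2982
NSD = 0.3342 uV/sqrt(Hz)

0.3342 uV/sqrt(Hz)


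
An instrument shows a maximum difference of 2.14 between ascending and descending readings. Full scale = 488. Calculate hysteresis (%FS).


Hysteresis = (max difference / full scale) * 100%.
H = (2.14 / 488) * 100
H = 0.439 %FS

0.439 %FS


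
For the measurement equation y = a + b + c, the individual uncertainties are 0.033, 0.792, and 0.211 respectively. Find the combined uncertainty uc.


For a sum of independent quantities, uc = sqrt(u1^2 + u2^2 + u3^2).
uc = sqrt(0.033^2 + 0.792^2 + 0.211^2)
uc = sqrt(0.001089 + 0.627264 + 0.044521)
uc = 0.8203

0.8203


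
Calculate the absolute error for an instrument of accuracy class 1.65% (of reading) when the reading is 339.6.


Absolute error = (accuracy% / 100) * reading.
Error = (1.65 / 100) * 339.6
Error = 0.0165 * 339.6
Error = 5.6034

5.6034


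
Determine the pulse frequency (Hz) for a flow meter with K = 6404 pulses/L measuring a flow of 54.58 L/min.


Frequency = K * Q / 60 (converting L/min to L/s).
f = 6404 * 54.58 / 60
f = 349530.32 / 60
f = 5825.51 Hz

5825.51 Hz


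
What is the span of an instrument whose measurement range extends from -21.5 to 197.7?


Span = upper range - lower range.
Span = 197.7 - (-21.5)
Span = 219.2

219.2


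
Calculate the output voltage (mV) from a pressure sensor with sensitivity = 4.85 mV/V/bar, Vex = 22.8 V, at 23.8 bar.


Output = sensitivity * Vex * P.
Vout = 4.85 * 22.8 * 23.8
Vout = 110.58 * 23.8
Vout = 2631.8 mV

2631.8 mV


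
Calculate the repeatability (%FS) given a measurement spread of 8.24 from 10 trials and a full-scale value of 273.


Repeatability = (spread / full scale) * 100%.
R = (8.24 / 273) * 100
R = 3.018 %FS

3.018 %FS


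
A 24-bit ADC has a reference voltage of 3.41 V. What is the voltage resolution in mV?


The resolution (LSB) of an ADC is Vref / 2^n.
LSB = 3.41 / 2^24
LSB = 3.41 / 16777216
LSB = 2e-07 V = 0.00020325 mV

0.00020325 mV


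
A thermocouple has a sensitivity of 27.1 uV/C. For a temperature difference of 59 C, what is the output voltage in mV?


The thermocouple output V = sensitivity * dT.
V = 27.1 uV/C * 59 C
V = 1598.9 uV
V = 1.599 mV

1.599 mV


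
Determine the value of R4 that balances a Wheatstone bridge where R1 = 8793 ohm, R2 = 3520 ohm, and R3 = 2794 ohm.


At balance: R1*R4 = R2*R3, so R4 = R2*R3/R1.
R4 = 3520 * 2794 / 8793
R4 = 9834880 / 8793
R4 = 1118.49 ohm

1118.49 ohm


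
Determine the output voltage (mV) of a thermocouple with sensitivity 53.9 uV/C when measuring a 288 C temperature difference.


The thermocouple output V = sensitivity * dT.
V = 53.9 uV/C * 288 C
V = 15523.2 uV
V = 15.523 mV

15.523 mV


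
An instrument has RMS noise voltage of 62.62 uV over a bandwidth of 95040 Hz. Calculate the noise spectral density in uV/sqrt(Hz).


Noise spectral density = Vrms / sqrt(BW).
NSD = 62.62 / sqrt(95040)
NSD = 62.62 / 308.2856
NSD = 0.2031 uV/sqrt(Hz)

0.2031 uV/sqrt(Hz)


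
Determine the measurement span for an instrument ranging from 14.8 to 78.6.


Span = upper range - lower range.
Span = 78.6 - (14.8)
Span = 63.8

63.8


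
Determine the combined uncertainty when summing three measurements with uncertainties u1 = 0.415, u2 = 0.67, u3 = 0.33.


For a sum of independent quantities, uc = sqrt(u1^2 + u2^2 + u3^2).
uc = sqrt(0.415^2 + 0.67^2 + 0.33^2)
uc = sqrt(0.172225 + 0.4489 + 0.1089)
uc = 0.8544

0.8544


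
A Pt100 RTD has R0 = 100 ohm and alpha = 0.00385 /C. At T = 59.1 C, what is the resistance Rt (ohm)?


The RTD equation: Rt = R0 * (1 + alpha * T).
Rt = 100 * (1 + 0.00385 * 59.1)
Rt = 100 * (1 + 0.227535)
Rt = 100 * 1.227535
Rt = 122.754 ohm

122.754 ohm


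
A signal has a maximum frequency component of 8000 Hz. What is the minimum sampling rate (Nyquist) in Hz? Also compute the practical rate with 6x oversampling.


By Nyquist theorem, fs_min = 2 * fmax.
fs_min = 2 * 8000 = 16000 Hz
Practical rate = 6 * fs_min = 6 * 16000 = 96000 Hz

fs_min = 16000 Hz, fs_practical = 96000 Hz


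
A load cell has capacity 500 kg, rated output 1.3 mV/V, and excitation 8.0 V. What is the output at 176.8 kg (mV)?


Vout = rated_output * Vex * (load / capacity).
Vout = 1.3 * 8.0 * (176.8 / 500)
Vout = 1.3 * 8.0 * 0.3536
Vout = 3.677 mV

3.677 mV


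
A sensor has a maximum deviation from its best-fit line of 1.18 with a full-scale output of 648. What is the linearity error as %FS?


Linearity error = (max deviation / full scale) * 100%.
Linearity = (1.18 / 648) * 100
Linearity = 0.182 %FS

0.182 %FS


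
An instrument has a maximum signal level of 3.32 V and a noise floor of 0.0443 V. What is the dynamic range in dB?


Dynamic range = 20 * log10(Vmax / Vnoise).
DR = 20 * log10(3.32 / 0.0443)
DR = 20 * log10(74.94)
DR = 37.49 dB

37.49 dB


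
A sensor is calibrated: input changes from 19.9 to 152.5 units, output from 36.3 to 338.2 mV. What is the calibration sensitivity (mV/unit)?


Sensitivity = (y2 - y1) / (x2 - x1).
S = (338.2 - 36.3) / (152.5 - 19.9)
S = 301.9 / 132.6
S = 2.2768 mV/unit

2.2768 mV/unit


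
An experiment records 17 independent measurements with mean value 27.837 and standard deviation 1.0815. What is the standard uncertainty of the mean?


The standard uncertainty for Type A evaluation is u = s / sqrt(n).
u = 1.0815 / sqrt(17)
u = 1.0815 / 4.1231
u = 0.2623

0.2623


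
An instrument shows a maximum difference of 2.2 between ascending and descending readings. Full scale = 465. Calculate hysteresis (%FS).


Hysteresis = (max difference / full scale) * 100%.
H = (2.2 / 465) * 100
H = 0.473 %FS

0.473 %FS


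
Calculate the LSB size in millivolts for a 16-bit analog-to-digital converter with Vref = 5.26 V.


The resolution (LSB) of an ADC is Vref / 2^n.
LSB = 5.26 / 2^16
LSB = 5.26 / 65536
LSB = 8.026e-05 V = 0.08026123 mV

0.08026123 mV


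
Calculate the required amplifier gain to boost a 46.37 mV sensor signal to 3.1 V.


Gain = Vout / Vin (converting to same units).
G = 3.1 V / 46.37 mV
G = 3100.0 mV / 46.37 mV
G = 66.85

66.85


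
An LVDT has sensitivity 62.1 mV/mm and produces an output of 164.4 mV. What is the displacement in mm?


Displacement = Vout / sensitivity.
d = 164.4 / 62.1
d = 2.647 mm

2.647 mm


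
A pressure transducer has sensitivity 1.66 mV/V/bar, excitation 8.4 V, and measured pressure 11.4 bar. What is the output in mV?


Output = sensitivity * Vex * P.
Vout = 1.66 * 8.4 * 11.4
Vout = 13.944 * 11.4
Vout = 158.96 mV

158.96 mV


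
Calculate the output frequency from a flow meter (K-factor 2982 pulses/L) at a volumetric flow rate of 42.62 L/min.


Frequency = K * Q / 60 (converting L/min to L/s).
f = 2982 * 42.62 / 60
f = 127092.84 / 60
f = 2118.21 Hz

2118.21 Hz


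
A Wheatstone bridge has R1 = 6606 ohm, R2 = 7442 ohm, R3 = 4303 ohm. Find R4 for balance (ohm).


At balance: R1*R4 = R2*R3, so R4 = R2*R3/R1.
R4 = 7442 * 4303 / 6606
R4 = 32022926 / 6606
R4 = 4847.55 ohm

4847.55 ohm


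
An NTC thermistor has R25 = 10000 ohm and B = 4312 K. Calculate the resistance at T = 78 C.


NTC thermistor equation: Rt = R25 * exp(B * (1/T - 1/T25)).
T in Kelvin: 351.15 K, T25 = 298.15 K
1/T - 1/T25 = 1/351.15 - 1/298.15 = -0.00050623
B * (1/T - 1/T25) = 4312 * -0.00050623 = -2.1829
Rt = 10000 * exp(-2.1829) = 1127.2 ohm

1127.2 ohm


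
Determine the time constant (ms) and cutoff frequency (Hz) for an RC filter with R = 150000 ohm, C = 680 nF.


Time constant: tau = R * C.
tau = 150000 * 6.80e-07 = 0.102 s
tau = 102.0 ms
Cutoff frequency: fc = 1 / (2*pi*R*C).
fc = 1 / (2*pi*0.102) = 1.56 Hz

tau = 102.0 ms, fc = 1.56 Hz


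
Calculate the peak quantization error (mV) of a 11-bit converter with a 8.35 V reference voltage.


The maximum quantization error is +/- LSB/2.
LSB = Vref / 2^n = 8.35 / 2048 = 0.00407715 V
Max error = LSB / 2 = 0.00407715 / 2 = 0.00203857 V
Max error = 2.0386 mV

2.0386 mV


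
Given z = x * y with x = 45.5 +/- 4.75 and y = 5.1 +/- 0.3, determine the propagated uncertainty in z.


For a product z = x*y, the relative uncertainty is:
uz/z = sqrt((ux/x)^2 + (uy/y)^2)
Relative uncertainties: ux/x = 4.75/45.5 = 0.104396
uy/y = 0.3/5.1 = 0.058824
z = 45.5 * 5.1 = 232.0
uz = 232.0 * sqrt(0.104396^2 + 0.058824^2) = 27.806

27.806


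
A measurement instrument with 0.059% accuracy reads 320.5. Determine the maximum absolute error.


Absolute error = (accuracy% / 100) * reading.
Error = (0.059 / 100) * 320.5
Error = 0.00059 * 320.5
Error = 0.1891

0.1891


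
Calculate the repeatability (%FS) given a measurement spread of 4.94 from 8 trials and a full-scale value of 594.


Repeatability = (spread / full scale) * 100%.
R = (4.94 / 594) * 100
R = 0.832 %FS

0.832 %FS


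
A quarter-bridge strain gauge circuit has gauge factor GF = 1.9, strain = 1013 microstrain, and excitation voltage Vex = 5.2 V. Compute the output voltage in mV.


Quarter bridge output: Vout = (GF * epsilon * Vex) / 4.
Vout = (1.9 * 1013e-6 * 5.2) / 4
Vout = 0.01000844 / 4 V
Vout = 0.00250211 V = 2.5021 mV

2.5021 mV


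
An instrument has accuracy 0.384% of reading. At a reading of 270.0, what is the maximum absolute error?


Absolute error = (accuracy% / 100) * reading.
Error = (0.384 / 100) * 270.0
Error = 0.00384 * 270.0
Error = 1.0368

1.0368


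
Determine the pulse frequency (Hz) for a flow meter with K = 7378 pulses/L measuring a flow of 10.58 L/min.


Frequency = K * Q / 60 (converting L/min to L/s).
f = 7378 * 10.58 / 60
f = 78059.24 / 60
f = 1300.99 Hz

1300.99 Hz


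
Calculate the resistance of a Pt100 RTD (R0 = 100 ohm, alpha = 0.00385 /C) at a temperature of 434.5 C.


The RTD equation: Rt = R0 * (1 + alpha * T).
Rt = 100 * (1 + 0.00385 * 434.5)
Rt = 100 * (1 + 1.672825)
Rt = 100 * 2.672825
Rt = 267.283 ohm

267.283 ohm


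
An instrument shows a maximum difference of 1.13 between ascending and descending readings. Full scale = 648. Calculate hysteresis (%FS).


Hysteresis = (max difference / full scale) * 100%.
H = (1.13 / 648) * 100
H = 0.174 %FS

0.174 %FS


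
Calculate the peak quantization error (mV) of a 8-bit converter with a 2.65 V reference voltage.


The maximum quantization error is +/- LSB/2.
LSB = Vref / 2^n = 2.65 / 256 = 0.01035156 V
Max error = LSB / 2 = 0.01035156 / 2 = 0.00517578 V
Max error = 5.1758 mV

5.1758 mV


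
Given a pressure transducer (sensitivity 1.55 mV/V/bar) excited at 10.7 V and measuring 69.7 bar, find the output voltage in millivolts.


Output = sensitivity * Vex * P.
Vout = 1.55 * 10.7 * 69.7
Vout = 16.585 * 69.7
Vout = 1155.97 mV

1155.97 mV


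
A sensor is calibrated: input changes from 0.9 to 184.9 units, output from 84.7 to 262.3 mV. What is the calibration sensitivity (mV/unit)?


Sensitivity = (y2 - y1) / (x2 - x1).
S = (262.3 - 84.7) / (184.9 - 0.9)
S = 177.6 / 184.0
S = 0.9652 mV/unit

0.9652 mV/unit


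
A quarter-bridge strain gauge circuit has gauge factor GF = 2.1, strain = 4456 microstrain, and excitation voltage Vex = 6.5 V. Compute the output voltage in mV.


Quarter bridge output: Vout = (GF * epsilon * Vex) / 4.
Vout = (2.1 * 4456e-6 * 6.5) / 4
Vout = 0.0608244 / 4 V
Vout = 0.0152061 V = 15.2061 mV

15.2061 mV


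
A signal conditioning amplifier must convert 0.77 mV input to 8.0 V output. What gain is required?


Gain = Vout / Vin (converting to same units).
G = 8.0 V / 0.77 mV
G = 8000.0 mV / 0.77 mV
G = 10389.61

10389.61


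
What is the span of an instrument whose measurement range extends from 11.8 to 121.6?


Span = upper range - lower range.
Span = 121.6 - (11.8)
Span = 109.8

109.8


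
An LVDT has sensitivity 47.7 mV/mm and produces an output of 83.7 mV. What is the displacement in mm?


Displacement = Vout / sensitivity.
d = 83.7 / 47.7
d = 1.755 mm

1.755 mm


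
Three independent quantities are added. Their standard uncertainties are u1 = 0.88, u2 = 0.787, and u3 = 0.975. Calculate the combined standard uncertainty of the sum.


For a sum of independent quantities, uc = sqrt(u1^2 + u2^2 + u3^2).
uc = sqrt(0.88^2 + 0.787^2 + 0.975^2)
uc = sqrt(0.7744 + 0.619369 + 0.950625)
uc = 1.5311

1.5311


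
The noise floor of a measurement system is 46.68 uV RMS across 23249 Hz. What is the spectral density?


Noise spectral density = Vrms / sqrt(BW).
NSD = 46.68 / sqrt(23249)
NSD = 46.68 / 152.4762
NSD = 0.3061 uV/sqrt(Hz)

0.3061 uV/sqrt(Hz)


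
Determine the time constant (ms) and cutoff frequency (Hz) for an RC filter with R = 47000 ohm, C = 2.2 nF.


Time constant: tau = R * C.
tau = 47000 * 2.20e-09 = 0.0001034 s
tau = 0.1034 ms
Cutoff frequency: fc = 1 / (2*pi*R*C).
fc = 1 / (2*pi*0.0001034) = 1539.22 Hz

tau = 0.1034 ms, fc = 1539.22 Hz


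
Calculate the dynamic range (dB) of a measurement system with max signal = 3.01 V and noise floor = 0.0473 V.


Dynamic range = 20 * log10(Vmax / Vnoise).
DR = 20 * log10(3.01 / 0.0473)
DR = 20 * log10(63.64)
DR = 36.07 dB

36.07 dB


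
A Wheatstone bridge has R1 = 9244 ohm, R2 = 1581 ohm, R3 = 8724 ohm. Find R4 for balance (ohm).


At balance: R1*R4 = R2*R3, so R4 = R2*R3/R1.
R4 = 1581 * 8724 / 9244
R4 = 13792644 / 9244
R4 = 1492.06 ohm

1492.06 ohm


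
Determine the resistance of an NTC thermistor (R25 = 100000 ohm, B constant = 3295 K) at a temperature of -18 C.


NTC thermistor equation: Rt = R25 * exp(B * (1/T - 1/T25)).
T in Kelvin: 255.15 K, T25 = 298.15 K
1/T - 1/T25 = 1/255.15 - 1/298.15 = 0.00056525
B * (1/T - 1/T25) = 3295 * 0.00056525 = 1.8625
Rt = 100000 * exp(1.8625) = 643973.9 ohm

643973.9 ohm


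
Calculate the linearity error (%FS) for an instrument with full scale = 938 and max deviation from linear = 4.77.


Linearity error = (max deviation / full scale) * 100%.
Linearity = (4.77 / 938) * 100
Linearity = 0.509 %FS

0.509 %FS


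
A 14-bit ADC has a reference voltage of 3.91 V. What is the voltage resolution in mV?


The resolution (LSB) of an ADC is Vref / 2^n.
LSB = 3.91 / 2^14
LSB = 3.91 / 16384
LSB = 0.00023865 V = 0.23864746 mV

0.23864746 mV


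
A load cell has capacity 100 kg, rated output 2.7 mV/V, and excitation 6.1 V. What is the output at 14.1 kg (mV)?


Vout = rated_output * Vex * (load / capacity).
Vout = 2.7 * 6.1 * (14.1 / 100)
Vout = 2.7 * 6.1 * 0.141
Vout = 2.322 mV

2.322 mV


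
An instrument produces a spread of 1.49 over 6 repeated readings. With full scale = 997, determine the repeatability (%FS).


Repeatability = (spread / full scale) * 100%.
R = (1.49 / 997) * 100
R = 0.149 %FS

0.149 %FS


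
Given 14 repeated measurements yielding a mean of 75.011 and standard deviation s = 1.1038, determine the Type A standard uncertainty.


The standard uncertainty for Type A evaluation is u = s / sqrt(n).
u = 1.1038 / sqrt(14)
u = 1.1038 / 3.7417
u = 0.295

0.295


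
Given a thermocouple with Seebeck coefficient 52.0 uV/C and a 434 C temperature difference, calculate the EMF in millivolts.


The thermocouple output V = sensitivity * dT.
V = 52.0 uV/C * 434 C
V = 22568.0 uV
V = 22.568 mV

22.568 mV


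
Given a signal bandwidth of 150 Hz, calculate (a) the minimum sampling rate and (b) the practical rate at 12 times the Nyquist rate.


By Nyquist theorem, fs_min = 2 * fmax.
fs_min = 2 * 150 = 300 Hz
Practical rate = 12 * fs_min = 12 * 300 = 3600 Hz

fs_min = 300 Hz, fs_practical = 3600 Hz


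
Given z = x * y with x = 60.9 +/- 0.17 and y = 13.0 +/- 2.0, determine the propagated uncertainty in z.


For a product z = x*y, the relative uncertainty is:
uz/z = sqrt((ux/x)^2 + (uy/y)^2)
Relative uncertainties: ux/x = 0.17/60.9 = 0.002791
uy/y = 2.0/13.0 = 0.153846
z = 60.9 * 13.0 = 791.7
uz = 791.7 * sqrt(0.002791^2 + 0.153846^2) = 121.82

121.82


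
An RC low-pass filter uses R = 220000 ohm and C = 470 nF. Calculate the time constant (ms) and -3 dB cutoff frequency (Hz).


Time constant: tau = R * C.
tau = 220000 * 4.70e-07 = 0.1034 s
tau = 103.4 ms
Cutoff frequency: fc = 1 / (2*pi*R*C).
fc = 1 / (2*pi*0.1034) = 1.54 Hz

tau = 103.4 ms, fc = 1.54 Hz


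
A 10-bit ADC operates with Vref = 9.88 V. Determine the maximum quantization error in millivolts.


The maximum quantization error is +/- LSB/2.
LSB = Vref / 2^n = 9.88 / 1024 = 0.00964844 V
Max error = LSB / 2 = 0.00964844 / 2 = 0.00482422 V
Max error = 4.8242 mV

4.8242 mV
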